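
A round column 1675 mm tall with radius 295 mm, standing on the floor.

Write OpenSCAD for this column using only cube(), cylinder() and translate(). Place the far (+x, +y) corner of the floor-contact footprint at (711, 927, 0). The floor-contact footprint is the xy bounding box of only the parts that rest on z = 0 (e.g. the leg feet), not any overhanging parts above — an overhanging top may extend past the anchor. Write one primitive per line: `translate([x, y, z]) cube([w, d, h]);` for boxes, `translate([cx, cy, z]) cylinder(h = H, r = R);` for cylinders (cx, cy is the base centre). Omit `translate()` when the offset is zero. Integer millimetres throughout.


translate([416, 632, 0]) cylinder(h = 1675, r = 295);


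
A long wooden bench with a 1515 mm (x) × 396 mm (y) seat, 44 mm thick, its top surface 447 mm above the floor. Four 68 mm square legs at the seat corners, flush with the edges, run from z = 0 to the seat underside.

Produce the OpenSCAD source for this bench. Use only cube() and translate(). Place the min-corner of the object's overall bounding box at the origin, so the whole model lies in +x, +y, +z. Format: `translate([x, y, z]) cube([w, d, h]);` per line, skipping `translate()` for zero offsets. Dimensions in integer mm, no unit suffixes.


translate([0, 0, 403]) cube([1515, 396, 44]);
cube([68, 68, 403]);
translate([0, 328, 0]) cube([68, 68, 403]);
translate([1447, 0, 0]) cube([68, 68, 403]);
translate([1447, 328, 0]) cube([68, 68, 403]);


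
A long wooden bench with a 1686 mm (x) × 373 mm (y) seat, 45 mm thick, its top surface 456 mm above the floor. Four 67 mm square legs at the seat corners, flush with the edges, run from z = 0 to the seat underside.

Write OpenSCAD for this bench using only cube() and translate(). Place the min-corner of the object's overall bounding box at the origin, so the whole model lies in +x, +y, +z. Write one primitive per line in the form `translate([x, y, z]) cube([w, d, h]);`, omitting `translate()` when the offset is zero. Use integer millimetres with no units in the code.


translate([0, 0, 411]) cube([1686, 373, 45]);
cube([67, 67, 411]);
translate([0, 306, 0]) cube([67, 67, 411]);
translate([1619, 0, 0]) cube([67, 67, 411]);
translate([1619, 306, 0]) cube([67, 67, 411]);


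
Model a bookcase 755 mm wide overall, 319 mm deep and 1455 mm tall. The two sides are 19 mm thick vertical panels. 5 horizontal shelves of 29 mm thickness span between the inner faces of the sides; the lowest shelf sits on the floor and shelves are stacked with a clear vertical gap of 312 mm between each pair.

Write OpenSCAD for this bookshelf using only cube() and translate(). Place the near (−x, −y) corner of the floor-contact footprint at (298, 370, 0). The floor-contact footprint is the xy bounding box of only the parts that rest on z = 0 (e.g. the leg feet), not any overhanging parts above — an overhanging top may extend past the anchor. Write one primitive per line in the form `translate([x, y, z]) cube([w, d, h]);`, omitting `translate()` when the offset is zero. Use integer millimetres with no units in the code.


translate([298, 370, 0]) cube([19, 319, 1455]);
translate([1034, 370, 0]) cube([19, 319, 1455]);
translate([317, 370, 0]) cube([717, 319, 29]);
translate([317, 370, 341]) cube([717, 319, 29]);
translate([317, 370, 682]) cube([717, 319, 29]);
translate([317, 370, 1023]) cube([717, 319, 29]);
translate([317, 370, 1364]) cube([717, 319, 29]);


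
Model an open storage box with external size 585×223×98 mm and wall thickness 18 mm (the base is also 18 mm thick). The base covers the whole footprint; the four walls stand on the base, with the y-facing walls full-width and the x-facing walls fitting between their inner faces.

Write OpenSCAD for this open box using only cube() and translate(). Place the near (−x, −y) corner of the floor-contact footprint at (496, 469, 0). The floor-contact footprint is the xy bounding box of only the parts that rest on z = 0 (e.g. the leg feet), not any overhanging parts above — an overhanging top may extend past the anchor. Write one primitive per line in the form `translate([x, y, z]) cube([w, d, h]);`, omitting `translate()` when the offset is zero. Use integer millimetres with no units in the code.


translate([496, 469, 0]) cube([585, 223, 18]);
translate([496, 469, 18]) cube([585, 18, 80]);
translate([496, 674, 18]) cube([585, 18, 80]);
translate([496, 487, 18]) cube([18, 187, 80]);
translate([1063, 487, 18]) cube([18, 187, 80]);


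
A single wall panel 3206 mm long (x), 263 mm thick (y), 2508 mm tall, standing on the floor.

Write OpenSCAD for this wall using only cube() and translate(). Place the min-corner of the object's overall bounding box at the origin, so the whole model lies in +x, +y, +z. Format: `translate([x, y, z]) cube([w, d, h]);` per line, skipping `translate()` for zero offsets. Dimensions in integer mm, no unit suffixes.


cube([3206, 263, 2508]);


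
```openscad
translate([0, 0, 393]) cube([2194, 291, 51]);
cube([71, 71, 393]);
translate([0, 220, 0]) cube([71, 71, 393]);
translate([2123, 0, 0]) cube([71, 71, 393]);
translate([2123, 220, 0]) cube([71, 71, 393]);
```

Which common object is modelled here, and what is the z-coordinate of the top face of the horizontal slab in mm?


A bench. The seat-top height is 444 mm.

A long slab on four corner posts — a bench. The slab sits at z = 393 with thickness 51, so the top is 393 + 51 = 444 mm.


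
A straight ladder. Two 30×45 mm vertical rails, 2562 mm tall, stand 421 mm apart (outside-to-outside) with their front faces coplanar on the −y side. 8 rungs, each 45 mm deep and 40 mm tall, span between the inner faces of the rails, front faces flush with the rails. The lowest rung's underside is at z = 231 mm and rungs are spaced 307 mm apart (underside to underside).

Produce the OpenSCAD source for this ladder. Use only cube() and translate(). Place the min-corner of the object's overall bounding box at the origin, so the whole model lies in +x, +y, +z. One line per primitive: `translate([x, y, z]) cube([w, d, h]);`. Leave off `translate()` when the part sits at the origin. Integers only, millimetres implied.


cube([30, 45, 2562]);
translate([391, 0, 0]) cube([30, 45, 2562]);
translate([30, 0, 231]) cube([361, 45, 40]);
translate([30, 0, 538]) cube([361, 45, 40]);
translate([30, 0, 845]) cube([361, 45, 40]);
translate([30, 0, 1152]) cube([361, 45, 40]);
translate([30, 0, 1459]) cube([361, 45, 40]);
translate([30, 0, 1766]) cube([361, 45, 40]);
translate([30, 0, 2073]) cube([361, 45, 40]);
translate([30, 0, 2380]) cube([361, 45, 40]);


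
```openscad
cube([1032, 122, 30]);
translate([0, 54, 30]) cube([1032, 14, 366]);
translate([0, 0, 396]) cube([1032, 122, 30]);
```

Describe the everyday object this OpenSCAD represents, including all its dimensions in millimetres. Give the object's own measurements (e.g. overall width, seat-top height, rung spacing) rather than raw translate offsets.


An I-beam lying along x, 1032 mm long. Overall section height 426 mm. Two flanges 122 mm wide (y) and 30 mm thick, one on the floor and one at the top; a web 14 mm thick runs between them, centred on the flange width.


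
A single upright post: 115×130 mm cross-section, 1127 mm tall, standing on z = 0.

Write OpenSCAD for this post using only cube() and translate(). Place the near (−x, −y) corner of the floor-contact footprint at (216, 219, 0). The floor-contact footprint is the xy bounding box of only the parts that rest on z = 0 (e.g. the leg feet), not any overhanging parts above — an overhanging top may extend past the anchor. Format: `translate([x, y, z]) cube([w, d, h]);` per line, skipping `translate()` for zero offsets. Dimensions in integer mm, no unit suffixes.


translate([216, 219, 0]) cube([115, 130, 1127]);


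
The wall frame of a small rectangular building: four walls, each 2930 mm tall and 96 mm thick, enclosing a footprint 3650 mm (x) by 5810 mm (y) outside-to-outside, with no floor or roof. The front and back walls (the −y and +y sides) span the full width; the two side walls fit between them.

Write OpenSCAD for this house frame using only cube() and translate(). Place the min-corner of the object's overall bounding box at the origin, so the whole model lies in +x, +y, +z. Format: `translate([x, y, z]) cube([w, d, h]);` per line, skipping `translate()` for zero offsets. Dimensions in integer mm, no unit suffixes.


cube([3650, 96, 2930]);
translate([0, 5714, 0]) cube([3650, 96, 2930]);
translate([0, 96, 0]) cube([96, 5618, 2930]);
translate([3554, 96, 0]) cube([96, 5618, 2930]);


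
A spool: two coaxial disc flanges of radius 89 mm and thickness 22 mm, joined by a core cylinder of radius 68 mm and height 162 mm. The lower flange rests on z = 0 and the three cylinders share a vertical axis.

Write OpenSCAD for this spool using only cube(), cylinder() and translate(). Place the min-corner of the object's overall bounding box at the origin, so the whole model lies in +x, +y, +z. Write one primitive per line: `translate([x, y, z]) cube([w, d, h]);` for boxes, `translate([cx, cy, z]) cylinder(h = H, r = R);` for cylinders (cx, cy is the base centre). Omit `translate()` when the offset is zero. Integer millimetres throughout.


translate([89, 89, 0]) cylinder(h = 22, r = 89);
translate([89, 89, 22]) cylinder(h = 162, r = 68);
translate([89, 89, 184]) cylinder(h = 22, r = 89);


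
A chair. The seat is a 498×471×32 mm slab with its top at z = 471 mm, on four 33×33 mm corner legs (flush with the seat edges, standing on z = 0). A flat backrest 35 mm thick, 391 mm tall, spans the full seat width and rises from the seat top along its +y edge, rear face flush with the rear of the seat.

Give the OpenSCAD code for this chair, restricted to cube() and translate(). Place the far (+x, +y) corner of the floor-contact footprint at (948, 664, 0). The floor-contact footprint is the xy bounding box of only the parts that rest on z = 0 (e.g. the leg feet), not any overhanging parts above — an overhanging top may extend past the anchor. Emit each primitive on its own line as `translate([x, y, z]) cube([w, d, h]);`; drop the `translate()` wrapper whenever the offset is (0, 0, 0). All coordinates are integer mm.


translate([450, 193, 439]) cube([498, 471, 32]);
translate([450, 193, 0]) cube([33, 33, 439]);
translate([915, 193, 0]) cube([33, 33, 439]);
translate([450, 631, 0]) cube([33, 33, 439]);
translate([915, 631, 0]) cube([33, 33, 439]);
translate([450, 629, 471]) cube([498, 35, 391]);


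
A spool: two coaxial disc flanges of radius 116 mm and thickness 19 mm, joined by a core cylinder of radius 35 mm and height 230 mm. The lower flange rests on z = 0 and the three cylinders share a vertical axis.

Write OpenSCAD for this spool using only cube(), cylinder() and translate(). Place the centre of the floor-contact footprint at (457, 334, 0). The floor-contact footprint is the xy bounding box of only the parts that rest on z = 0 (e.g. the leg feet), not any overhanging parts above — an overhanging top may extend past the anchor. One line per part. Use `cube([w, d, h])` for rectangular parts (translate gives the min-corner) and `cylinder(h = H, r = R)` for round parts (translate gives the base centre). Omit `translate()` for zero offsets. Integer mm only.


translate([457, 334, 0]) cylinder(h = 19, r = 116);
translate([457, 334, 19]) cylinder(h = 230, r = 35);
translate([457, 334, 249]) cylinder(h = 19, r = 116);


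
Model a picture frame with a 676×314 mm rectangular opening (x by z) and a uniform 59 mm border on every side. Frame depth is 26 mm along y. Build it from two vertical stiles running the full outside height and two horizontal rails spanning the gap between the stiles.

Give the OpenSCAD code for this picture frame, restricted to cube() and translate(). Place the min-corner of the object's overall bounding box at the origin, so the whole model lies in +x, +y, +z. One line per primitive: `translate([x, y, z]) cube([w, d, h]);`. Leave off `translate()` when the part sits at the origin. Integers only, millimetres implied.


cube([59, 26, 432]);
translate([735, 0, 0]) cube([59, 26, 432]);
translate([59, 0, 0]) cube([676, 26, 59]);
translate([59, 0, 373]) cube([676, 26, 59]);


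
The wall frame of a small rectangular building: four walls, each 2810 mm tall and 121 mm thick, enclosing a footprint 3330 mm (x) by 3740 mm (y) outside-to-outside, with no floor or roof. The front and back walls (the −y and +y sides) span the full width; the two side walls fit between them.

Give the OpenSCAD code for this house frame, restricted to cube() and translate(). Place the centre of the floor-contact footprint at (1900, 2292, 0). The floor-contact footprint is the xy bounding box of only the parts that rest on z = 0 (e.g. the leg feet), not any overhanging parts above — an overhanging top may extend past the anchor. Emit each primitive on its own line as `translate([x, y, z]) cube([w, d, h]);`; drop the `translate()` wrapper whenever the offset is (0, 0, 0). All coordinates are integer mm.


translate([235, 422, 0]) cube([3330, 121, 2810]);
translate([235, 4041, 0]) cube([3330, 121, 2810]);
translate([235, 543, 0]) cube([121, 3498, 2810]);
translate([3444, 543, 0]) cube([121, 3498, 2810]);


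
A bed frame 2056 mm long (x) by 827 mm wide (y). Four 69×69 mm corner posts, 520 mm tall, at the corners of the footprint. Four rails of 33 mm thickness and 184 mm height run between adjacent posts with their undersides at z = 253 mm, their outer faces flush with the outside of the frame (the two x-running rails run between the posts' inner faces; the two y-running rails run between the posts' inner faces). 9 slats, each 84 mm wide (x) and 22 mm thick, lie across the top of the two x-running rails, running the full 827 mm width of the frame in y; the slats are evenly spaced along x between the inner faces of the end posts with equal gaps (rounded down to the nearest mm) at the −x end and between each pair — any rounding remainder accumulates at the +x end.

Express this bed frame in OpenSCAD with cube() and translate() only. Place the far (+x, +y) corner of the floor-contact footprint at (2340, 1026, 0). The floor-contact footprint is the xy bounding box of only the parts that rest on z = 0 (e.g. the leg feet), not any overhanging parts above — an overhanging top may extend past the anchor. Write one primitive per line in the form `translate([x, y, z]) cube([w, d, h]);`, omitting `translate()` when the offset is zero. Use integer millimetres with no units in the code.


// slat z = rail_z + rail_h = 253 + 184 = 437
// slat gap = ⌊(1918 − 9·84) / 10⌋ = 116
translate([284, 199, 0]) cube([69, 69, 520]);
translate([284, 957, 0]) cube([69, 69, 520]);
translate([2271, 199, 0]) cube([69, 69, 520]);
translate([2271, 957, 0]) cube([69, 69, 520]);
translate([353, 199, 253]) cube([1918, 33, 184]);
translate([353, 993, 253]) cube([1918, 33, 184]);
translate([284, 268, 253]) cube([33, 689, 184]);
translate([2307, 268, 253]) cube([33, 689, 184]);
translate([469, 199, 437]) cube([84, 827, 22]);
translate([669, 199, 437]) cube([84, 827, 22]);
translate([869, 199, 437]) cube([84, 827, 22]);
translate([1069, 199, 437]) cube([84, 827, 22]);
translate([1269, 199, 437]) cube([84, 827, 22]);
translate([1469, 199, 437]) cube([84, 827, 22]);
translate([1669, 199, 437]) cube([84, 827, 22]);
translate([1869, 199, 437]) cube([84, 827, 22]);
translate([2069, 199, 437]) cube([84, 827, 22]);


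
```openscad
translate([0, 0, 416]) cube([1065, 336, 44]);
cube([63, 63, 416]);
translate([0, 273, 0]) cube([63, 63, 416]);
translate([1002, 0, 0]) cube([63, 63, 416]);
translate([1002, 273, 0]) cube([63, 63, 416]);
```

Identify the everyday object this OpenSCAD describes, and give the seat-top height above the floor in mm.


A bench. The seat-top height is 460 mm.

A long slab on four corner posts — a bench. The slab sits at z = 416 with thickness 44, so the top is 416 + 44 = 460 mm.


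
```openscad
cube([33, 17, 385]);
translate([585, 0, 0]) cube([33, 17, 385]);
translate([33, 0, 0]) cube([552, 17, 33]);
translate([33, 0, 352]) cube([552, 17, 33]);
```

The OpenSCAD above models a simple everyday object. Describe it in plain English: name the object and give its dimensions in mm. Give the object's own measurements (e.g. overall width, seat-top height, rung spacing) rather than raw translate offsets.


A rectangular picture frame lying in the x–z plane (depth along y). The opening is 552 mm wide (x) by 319 mm tall (z), surrounded by a border 33 mm wide on all four sides. The frame is 17 mm deep and is made of two full-height vertical stiles with two horizontal rails fitted between them.


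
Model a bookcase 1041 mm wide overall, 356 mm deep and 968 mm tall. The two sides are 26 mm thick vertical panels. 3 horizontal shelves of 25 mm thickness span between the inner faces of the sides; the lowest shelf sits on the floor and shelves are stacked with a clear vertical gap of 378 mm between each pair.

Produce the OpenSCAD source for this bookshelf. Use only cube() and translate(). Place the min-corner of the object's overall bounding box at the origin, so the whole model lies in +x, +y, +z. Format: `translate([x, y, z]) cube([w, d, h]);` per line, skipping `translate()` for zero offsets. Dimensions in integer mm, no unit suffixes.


cube([26, 356, 968]);
translate([1015, 0, 0]) cube([26, 356, 968]);
translate([26, 0, 0]) cube([989, 356, 25]);
translate([26, 0, 403]) cube([989, 356, 25]);
translate([26, 0, 806]) cube([989, 356, 25]);


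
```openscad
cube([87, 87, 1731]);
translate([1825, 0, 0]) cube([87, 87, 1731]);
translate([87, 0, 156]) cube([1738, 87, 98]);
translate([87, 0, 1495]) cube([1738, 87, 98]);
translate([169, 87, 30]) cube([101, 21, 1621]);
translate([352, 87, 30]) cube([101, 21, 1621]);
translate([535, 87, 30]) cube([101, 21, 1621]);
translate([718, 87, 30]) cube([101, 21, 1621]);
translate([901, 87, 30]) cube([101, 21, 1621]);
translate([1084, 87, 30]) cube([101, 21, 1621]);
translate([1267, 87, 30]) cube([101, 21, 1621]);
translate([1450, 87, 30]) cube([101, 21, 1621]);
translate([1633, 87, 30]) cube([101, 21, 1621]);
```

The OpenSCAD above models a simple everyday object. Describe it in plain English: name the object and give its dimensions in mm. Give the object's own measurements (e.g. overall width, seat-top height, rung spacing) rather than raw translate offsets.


A fence section. Two 87×87 mm posts, 1731 mm tall, stand on the floor with a clear span of 1738 mm between their inner faces. Two horizontal rails of 87×98 mm section span the gap between the posts with their undersides at z = 156 mm and z = 1495 mm, flush with the posts' −y face. 9 pickets, each 101 mm wide, 21 mm thick and 1621 mm tall, are fixed to the +y face of the rails with their bottoms at z = 30 mm, spaced across the span with a 82 mm gap after the −x post and between neighbouring pickets, with 91 mm left before the +x post.


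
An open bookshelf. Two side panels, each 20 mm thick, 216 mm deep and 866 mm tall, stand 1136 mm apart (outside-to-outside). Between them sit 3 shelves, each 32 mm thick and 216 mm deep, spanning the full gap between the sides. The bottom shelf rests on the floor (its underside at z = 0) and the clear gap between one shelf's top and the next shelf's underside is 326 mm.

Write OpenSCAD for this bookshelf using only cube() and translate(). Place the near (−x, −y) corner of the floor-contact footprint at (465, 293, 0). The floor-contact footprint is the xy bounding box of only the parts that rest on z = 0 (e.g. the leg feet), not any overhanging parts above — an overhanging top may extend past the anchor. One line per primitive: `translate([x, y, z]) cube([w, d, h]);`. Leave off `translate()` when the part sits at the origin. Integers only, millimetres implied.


translate([465, 293, 0]) cube([20, 216, 866]);
translate([1581, 293, 0]) cube([20, 216, 866]);
translate([485, 293, 0]) cube([1096, 216, 32]);
translate([485, 293, 358]) cube([1096, 216, 32]);
translate([485, 293, 716]) cube([1096, 216, 32]);


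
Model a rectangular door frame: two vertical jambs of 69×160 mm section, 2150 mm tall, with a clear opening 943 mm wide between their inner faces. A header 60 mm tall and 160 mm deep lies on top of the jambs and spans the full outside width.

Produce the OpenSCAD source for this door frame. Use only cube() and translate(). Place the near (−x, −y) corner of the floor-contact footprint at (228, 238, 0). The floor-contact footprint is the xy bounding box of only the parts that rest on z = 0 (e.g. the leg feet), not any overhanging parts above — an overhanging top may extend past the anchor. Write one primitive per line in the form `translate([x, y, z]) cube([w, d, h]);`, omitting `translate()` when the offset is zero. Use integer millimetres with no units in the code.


translate([228, 238, 0]) cube([69, 160, 2150]);
translate([1240, 238, 0]) cube([69, 160, 2150]);
translate([228, 238, 2150]) cube([1081, 160, 60]);


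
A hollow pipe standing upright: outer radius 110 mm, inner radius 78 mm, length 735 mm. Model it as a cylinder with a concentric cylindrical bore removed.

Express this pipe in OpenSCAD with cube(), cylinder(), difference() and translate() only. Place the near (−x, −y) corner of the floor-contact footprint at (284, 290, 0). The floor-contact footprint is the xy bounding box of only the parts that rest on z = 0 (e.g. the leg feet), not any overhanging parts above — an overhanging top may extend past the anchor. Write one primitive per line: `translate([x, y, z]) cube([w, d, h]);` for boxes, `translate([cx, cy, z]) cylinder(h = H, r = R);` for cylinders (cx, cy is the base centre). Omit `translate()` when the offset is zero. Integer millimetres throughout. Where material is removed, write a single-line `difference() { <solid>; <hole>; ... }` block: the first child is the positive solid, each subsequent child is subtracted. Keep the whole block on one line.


difference() { translate([394, 400, 0]) cylinder(h = 735, r = 110); translate([394, 400, 0]) cylinder(h = 735, r = 78); }


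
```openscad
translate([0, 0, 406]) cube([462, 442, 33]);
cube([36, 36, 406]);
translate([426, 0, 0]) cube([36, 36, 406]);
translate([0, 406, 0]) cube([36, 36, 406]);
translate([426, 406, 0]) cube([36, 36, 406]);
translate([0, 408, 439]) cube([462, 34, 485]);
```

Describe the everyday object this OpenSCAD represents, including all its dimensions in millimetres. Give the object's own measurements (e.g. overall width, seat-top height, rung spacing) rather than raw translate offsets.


A chair. The seat is a 462×442×33 mm slab with its top at z = 439 mm, on four 36×36 mm corner legs (flush with the seat edges, standing on z = 0). A flat backrest 34 mm thick, 485 mm tall, spans the full seat width and rises from the seat top along its +y edge, rear face flush with the rear of the seat.


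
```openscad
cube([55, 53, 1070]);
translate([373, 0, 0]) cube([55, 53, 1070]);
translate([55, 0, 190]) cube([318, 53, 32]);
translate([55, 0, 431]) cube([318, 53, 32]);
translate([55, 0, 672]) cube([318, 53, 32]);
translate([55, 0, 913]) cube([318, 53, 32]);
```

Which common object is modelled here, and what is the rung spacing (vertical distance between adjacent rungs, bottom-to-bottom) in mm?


A ladder. The rung spacing is 241 mm.

Two tall 55×53 posts with 4 short bars between them — a ladder. Adjacent rungs sit at z = 190 and z = 431, so the spacing is 431 − 190 = 241 mm.


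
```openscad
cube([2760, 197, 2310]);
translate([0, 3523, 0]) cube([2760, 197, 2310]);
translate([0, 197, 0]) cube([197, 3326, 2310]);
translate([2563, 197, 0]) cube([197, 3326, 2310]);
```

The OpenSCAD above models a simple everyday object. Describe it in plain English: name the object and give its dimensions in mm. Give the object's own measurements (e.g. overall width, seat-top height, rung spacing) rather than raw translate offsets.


The wall frame of a small rectangular building: four walls, each 2310 mm tall and 197 mm thick, enclosing a footprint 2760 mm (x) by 3720 mm (y) outside-to-outside, with no floor or roof. The front and back walls (the −y and +y sides) span the full width; the two side walls fit between them.


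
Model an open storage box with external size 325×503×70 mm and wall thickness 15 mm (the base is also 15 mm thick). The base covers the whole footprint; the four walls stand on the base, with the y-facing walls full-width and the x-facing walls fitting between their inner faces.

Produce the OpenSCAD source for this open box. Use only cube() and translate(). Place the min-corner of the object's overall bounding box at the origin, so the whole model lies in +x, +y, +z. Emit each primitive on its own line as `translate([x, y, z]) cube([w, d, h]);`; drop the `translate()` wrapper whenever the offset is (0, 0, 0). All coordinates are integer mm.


cube([325, 503, 15]);
translate([0, 0, 15]) cube([325, 15, 55]);
translate([0, 488, 15]) cube([325, 15, 55]);
translate([0, 15, 15]) cube([15, 473, 55]);
translate([310, 15, 15]) cube([15, 473, 55]);


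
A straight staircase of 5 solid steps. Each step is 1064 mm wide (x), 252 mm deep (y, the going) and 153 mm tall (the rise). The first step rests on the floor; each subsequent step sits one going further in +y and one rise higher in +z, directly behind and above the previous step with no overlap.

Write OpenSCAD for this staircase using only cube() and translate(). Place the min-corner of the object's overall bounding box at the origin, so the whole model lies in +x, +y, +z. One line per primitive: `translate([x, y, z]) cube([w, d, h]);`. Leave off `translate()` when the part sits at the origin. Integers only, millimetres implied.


cube([1064, 252, 153]);
translate([0, 252, 153]) cube([1064, 252, 153]);
translate([0, 504, 306]) cube([1064, 252, 153]);
translate([0, 756, 459]) cube([1064, 252, 153]);
translate([0, 1008, 612]) cube([1064, 252, 153]);


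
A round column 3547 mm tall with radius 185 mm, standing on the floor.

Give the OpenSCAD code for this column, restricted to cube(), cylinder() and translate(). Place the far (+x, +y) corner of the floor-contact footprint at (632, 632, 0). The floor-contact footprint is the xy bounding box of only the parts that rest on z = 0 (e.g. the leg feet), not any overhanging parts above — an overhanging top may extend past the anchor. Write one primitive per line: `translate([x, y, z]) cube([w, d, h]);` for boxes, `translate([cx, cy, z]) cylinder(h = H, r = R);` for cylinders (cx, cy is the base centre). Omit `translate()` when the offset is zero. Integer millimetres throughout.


translate([447, 447, 0]) cylinder(h = 3547, r = 185);


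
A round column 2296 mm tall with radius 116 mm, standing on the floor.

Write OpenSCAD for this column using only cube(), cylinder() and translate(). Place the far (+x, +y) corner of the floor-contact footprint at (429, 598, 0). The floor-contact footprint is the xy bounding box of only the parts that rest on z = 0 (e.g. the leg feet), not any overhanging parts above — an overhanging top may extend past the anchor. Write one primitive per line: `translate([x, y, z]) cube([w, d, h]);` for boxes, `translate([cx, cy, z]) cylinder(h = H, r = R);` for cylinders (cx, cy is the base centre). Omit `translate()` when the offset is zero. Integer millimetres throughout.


translate([313, 482, 0]) cylinder(h = 2296, r = 116);


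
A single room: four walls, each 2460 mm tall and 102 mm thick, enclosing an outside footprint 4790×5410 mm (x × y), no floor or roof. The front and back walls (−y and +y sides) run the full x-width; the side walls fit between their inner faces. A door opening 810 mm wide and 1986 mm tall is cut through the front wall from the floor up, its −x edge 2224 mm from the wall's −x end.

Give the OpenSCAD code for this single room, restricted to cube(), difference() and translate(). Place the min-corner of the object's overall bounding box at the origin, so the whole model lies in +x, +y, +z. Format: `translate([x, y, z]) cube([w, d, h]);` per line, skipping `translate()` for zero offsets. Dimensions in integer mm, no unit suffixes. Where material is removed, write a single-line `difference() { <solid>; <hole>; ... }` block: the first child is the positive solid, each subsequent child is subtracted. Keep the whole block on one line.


difference() { cube([4790, 102, 2460]); translate([2224, 0, 0]) cube([810, 102, 1986]); }
translate([0, 5308, 0]) cube([4790, 102, 2460]);
translate([0, 102, 0]) cube([102, 5206, 2460]);
translate([4688, 102, 0]) cube([102, 5206, 2460]);


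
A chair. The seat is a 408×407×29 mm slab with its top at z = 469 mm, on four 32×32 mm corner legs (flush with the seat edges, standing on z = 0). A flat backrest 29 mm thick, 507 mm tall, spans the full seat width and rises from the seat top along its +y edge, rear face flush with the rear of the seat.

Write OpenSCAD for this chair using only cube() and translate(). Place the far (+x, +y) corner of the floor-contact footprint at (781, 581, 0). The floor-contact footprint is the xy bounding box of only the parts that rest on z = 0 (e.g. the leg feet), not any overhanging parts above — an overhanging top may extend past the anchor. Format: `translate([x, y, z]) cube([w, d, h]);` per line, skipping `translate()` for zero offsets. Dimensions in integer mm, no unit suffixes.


// leg_h = 469 - 29 = 440
translate([373, 174, 440]) cube([408, 407, 29]);
translate([373, 174, 0]) cube([32, 32, 440]);
translate([749, 174, 0]) cube([32, 32, 440]);
translate([373, 549, 0]) cube([32, 32, 440]);
translate([749, 549, 0]) cube([32, 32, 440]);
translate([373, 552, 469]) cube([408, 29, 507]);


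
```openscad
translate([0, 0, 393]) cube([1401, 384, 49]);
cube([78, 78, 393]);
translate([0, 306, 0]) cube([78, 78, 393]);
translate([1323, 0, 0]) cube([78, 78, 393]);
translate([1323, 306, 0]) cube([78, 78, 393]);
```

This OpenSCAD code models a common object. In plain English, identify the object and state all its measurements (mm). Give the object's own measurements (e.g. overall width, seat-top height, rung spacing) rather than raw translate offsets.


A long wooden bench with a 1401 mm (x) × 384 mm (y) seat, 49 mm thick, its top surface 442 mm above the floor. Four 78 mm square legs at the seat corners, flush with the edges, run from z = 0 to the seat underside.


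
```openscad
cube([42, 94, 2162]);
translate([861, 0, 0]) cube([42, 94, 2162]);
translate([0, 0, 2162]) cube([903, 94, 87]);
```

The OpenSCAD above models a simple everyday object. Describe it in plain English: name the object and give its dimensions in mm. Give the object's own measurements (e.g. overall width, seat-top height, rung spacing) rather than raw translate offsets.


A door frame. The clear opening is 819 mm wide and 2162 mm high. Two 42 mm wide jambs, 94 mm deep, stand either side of the opening from the floor to the top of the opening. A 87 mm thick head sits across the top of both jambs, spanning the full outside width of the frame.


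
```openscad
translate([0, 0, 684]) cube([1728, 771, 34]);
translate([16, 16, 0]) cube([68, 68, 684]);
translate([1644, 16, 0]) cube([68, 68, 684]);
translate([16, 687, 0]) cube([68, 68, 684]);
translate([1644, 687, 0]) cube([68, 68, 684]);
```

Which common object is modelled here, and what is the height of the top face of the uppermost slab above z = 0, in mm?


A table. The table height is 718 mm.

A 1728×771×34 slab sits at z = 684 on four 68 mm square posts — a table. The top surface is at 684 + 34 = 718 mm.


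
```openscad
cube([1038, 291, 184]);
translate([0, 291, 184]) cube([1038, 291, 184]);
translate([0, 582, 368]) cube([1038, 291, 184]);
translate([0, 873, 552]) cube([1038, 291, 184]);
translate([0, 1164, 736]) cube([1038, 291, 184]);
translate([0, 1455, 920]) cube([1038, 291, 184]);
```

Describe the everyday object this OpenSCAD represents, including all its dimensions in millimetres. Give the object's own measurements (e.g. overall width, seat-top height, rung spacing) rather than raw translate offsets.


A straight staircase of 6 solid steps. Each step is 1038 mm wide (x), 291 mm deep (y, the going) and 184 mm tall (the rise). The first step rests on the floor; each subsequent step sits one going further in +y and one rise higher in +z, directly behind and above the previous step with no overlap.


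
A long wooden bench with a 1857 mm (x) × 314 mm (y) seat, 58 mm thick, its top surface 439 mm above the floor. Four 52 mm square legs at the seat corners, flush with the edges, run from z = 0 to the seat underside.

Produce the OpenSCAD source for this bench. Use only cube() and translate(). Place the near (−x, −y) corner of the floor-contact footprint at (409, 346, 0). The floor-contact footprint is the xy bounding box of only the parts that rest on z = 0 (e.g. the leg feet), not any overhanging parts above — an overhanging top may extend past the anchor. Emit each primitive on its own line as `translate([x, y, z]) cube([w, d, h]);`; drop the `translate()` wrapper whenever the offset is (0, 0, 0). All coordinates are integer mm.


translate([409, 346, 381]) cube([1857, 314, 58]);
translate([409, 346, 0]) cube([52, 52, 381]);
translate([409, 608, 0]) cube([52, 52, 381]);
translate([2214, 346, 0]) cube([52, 52, 381]);
translate([2214, 608, 0]) cube([52, 52, 381]);


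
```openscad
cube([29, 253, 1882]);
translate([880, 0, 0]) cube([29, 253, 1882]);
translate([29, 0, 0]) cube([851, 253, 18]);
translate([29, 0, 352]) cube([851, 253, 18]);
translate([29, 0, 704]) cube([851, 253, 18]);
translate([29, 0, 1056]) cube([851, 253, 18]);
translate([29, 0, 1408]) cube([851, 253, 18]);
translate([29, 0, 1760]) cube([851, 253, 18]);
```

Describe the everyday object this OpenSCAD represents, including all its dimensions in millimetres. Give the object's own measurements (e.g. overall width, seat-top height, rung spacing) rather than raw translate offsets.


An open bookshelf. Two side panels, each 29 mm thick, 253 mm deep and 1882 mm tall, stand 909 mm apart (outside-to-outside). Between them sit 6 shelves, each 18 mm thick and 253 mm deep, spanning the full gap between the sides. The bottom shelf rests on the floor (its underside at z = 0) and the clear gap between one shelf's top and the next shelf's underside is 334 mm.


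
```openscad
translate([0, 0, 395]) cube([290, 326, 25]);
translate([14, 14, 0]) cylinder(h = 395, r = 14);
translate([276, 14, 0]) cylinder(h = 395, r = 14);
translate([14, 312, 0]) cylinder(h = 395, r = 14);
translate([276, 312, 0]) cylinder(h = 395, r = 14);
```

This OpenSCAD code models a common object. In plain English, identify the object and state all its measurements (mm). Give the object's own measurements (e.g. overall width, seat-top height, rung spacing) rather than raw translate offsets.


A simple wooden stool: a rectangular seat 290 mm (x) by 326 mm (y), 25 mm thick, top face at z = 420 mm, on four round legs, each 28 mm in diameter. The legs rest on z = 0, each leg's axis is inset half a diameter from the nearest pair of seat edges (so the leg's bounding box is flush with the corner).


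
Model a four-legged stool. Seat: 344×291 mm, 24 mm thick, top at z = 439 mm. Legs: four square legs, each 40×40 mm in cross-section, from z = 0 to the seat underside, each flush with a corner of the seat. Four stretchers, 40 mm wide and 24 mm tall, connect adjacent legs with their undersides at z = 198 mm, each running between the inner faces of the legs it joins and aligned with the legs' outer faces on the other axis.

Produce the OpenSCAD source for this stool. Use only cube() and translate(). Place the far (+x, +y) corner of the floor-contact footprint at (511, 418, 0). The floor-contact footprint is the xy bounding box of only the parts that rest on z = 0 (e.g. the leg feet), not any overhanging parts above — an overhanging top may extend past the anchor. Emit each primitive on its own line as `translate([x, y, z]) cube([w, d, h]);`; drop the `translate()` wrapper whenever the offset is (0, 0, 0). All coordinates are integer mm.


translate([167, 127, 415]) cube([344, 291, 24]);
translate([167, 127, 0]) cube([40, 40, 415]);
translate([471, 127, 0]) cube([40, 40, 415]);
translate([167, 378, 0]) cube([40, 40, 415]);
translate([471, 378, 0]) cube([40, 40, 415]);
translate([207, 127, 198]) cube([264, 40, 24]);
translate([207, 378, 198]) cube([264, 40, 24]);
translate([167, 167, 198]) cube([40, 211, 24]);
translate([471, 167, 198]) cube([40, 211, 24]);


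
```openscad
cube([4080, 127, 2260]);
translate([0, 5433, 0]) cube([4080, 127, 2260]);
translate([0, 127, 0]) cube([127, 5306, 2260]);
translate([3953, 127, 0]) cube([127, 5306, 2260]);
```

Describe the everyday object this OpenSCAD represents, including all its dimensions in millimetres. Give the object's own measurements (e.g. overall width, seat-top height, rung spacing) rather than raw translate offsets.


The wall frame of a small rectangular building: four walls, each 2260 mm tall and 127 mm thick, enclosing a footprint 4080 mm (x) by 5560 mm (y) outside-to-outside, with no floor or roof. The front and back walls (the −y and +y sides) span the full width; the two side walls fit between them.


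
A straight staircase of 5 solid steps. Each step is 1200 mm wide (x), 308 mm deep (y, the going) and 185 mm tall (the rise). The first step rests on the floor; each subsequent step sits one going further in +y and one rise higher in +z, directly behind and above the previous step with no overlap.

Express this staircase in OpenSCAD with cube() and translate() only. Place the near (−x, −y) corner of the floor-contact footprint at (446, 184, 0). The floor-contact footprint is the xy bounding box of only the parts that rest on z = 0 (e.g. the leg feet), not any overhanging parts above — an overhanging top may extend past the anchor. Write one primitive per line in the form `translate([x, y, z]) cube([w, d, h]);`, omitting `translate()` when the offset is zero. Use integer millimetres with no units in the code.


translate([446, 184, 0]) cube([1200, 308, 185]);
translate([446, 492, 185]) cube([1200, 308, 185]);
translate([446, 800, 370]) cube([1200, 308, 185]);
translate([446, 1108, 555]) cube([1200, 308, 185]);
translate([446, 1416, 740]) cube([1200, 308, 185]);


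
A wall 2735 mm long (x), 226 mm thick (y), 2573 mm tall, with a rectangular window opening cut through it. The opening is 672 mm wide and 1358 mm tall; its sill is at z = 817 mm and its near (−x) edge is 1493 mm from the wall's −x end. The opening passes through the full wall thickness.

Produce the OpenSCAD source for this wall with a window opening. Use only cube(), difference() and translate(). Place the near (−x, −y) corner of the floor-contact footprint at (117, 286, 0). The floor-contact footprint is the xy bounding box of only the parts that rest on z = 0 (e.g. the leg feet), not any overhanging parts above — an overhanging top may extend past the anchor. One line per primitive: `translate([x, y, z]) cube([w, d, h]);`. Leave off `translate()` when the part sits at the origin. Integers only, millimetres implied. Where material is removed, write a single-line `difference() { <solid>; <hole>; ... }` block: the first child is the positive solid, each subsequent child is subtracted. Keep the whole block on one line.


difference() { translate([117, 286, 0]) cube([2735, 226, 2573]); translate([1610, 286, 817]) cube([672, 226, 1358]); }


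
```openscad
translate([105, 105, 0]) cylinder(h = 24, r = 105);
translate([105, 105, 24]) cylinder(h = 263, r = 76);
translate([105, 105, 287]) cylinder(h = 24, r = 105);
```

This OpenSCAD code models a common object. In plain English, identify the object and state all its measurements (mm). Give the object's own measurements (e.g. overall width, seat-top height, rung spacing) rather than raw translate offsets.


A spool: two coaxial disc flanges of radius 105 mm and thickness 24 mm, joined by a core cylinder of radius 76 mm and height 263 mm. The lower flange rests on z = 0 and the three cylinders share a vertical axis.


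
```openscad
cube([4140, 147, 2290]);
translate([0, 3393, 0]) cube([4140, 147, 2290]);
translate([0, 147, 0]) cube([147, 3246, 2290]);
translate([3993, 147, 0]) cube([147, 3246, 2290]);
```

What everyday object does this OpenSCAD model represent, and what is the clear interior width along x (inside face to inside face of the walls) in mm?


A house (or room) frame. The interior width is 3846 mm.

Four 2290 mm walls enclosing a rectangle with no floor or roof — a room or house frame. Outside width is 4140 mm and wall thickness is 147 mm, so the interior width is 4140 − 2 × 147 = 3846 mm.
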